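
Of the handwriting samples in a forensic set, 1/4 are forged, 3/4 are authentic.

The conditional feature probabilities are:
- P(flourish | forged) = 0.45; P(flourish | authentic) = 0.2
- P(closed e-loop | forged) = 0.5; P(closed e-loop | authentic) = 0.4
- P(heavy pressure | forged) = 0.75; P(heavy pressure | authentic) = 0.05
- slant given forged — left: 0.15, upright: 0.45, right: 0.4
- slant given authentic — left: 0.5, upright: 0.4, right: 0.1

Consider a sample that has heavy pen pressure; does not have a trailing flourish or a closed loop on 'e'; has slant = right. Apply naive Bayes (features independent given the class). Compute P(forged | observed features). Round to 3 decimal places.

0.920

forged: 0.25 × (1−0.45) × (1−0.5) × 0.75 × 0.4 = 0.020625
authentic: 0.75 × (1−0.2) × (1−0.4) × 0.05 × 0.1 = 0.0018
P(forged | x) = 0.020625 / 0.022425 ≈ 0.920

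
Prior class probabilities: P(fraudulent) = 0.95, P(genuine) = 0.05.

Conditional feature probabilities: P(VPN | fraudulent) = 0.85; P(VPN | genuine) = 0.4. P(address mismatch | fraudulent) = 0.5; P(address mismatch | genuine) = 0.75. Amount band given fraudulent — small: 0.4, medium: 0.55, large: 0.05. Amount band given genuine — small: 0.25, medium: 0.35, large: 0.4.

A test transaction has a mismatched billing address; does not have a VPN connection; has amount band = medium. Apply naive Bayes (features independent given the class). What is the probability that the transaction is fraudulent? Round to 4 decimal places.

0.8327

fraudulent: 0.95 × (1−0.85) × 0.5 × 0.55 = 0.0391875
genuine: 0.05 × (1−0.4) × 0.75 × 0.35 = 0.007875
P(fraudulent | x) = 0.0391875 / 0.0470625 ≈ 0.8327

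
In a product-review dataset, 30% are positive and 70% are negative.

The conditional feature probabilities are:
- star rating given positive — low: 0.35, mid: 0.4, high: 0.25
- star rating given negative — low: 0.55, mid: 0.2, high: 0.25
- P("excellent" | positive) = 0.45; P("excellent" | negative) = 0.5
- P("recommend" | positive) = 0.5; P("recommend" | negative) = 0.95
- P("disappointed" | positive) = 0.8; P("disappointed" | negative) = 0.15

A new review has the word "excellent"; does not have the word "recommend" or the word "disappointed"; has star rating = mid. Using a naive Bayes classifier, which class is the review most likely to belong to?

positive

positive: 0.3 × 0.4 × 0.45 × (1−0.5) × (1−0.8) = 0.0054
negative: 0.7 × 0.2 × 0.5 × (1−0.95) × (1−0.15) = 0.002975
Highest score → positive.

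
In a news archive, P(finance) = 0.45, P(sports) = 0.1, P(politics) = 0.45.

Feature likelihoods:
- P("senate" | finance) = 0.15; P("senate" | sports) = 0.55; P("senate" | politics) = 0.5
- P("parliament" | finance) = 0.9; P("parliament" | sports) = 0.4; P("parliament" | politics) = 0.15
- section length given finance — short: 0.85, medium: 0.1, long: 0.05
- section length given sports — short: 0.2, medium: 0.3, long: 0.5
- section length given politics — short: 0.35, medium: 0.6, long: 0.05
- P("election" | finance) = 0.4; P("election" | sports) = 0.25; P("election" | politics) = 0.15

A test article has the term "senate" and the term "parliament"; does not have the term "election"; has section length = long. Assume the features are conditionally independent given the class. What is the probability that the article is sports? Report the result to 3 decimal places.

0.717

finance: 0.45 × 0.15 × 0.9 × 0.05 × (1−0.4) = 0.0018225
sports: 0.1 × 0.55 × 0.4 × 0.5 × (1−0.25) = 0.00825
politics: 0.45 × 0.5 × 0.15 × 0.05 × (1−0.15) = 0.001434375
P(sports | x) = 0.00825 / 0.011506875 ≈ 0.717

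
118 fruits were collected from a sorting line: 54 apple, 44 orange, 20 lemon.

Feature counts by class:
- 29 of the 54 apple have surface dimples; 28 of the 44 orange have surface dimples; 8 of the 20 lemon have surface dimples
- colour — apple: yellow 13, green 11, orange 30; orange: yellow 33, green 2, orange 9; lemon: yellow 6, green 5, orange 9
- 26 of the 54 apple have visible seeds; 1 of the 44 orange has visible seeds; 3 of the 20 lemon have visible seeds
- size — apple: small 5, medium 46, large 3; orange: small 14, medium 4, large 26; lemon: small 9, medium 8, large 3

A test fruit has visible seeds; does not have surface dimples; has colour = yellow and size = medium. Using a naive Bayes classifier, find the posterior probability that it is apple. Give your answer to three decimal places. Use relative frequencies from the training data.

0.911

apple: (54/118) × (25/54) × (13/54) × (26/54) × (46/54) ≈ 0.0209195
orange: (44/118) × (16/44) × (33/44) × (1/44) × (4/44) ≈ 0.000210113
lemon: (20/118) × (12/20) × (6/20) × (3/20) × (8/20) ≈ 0.00183051
P(apple | x) = 0.0209195 / 0.022960123 ≈ 0.911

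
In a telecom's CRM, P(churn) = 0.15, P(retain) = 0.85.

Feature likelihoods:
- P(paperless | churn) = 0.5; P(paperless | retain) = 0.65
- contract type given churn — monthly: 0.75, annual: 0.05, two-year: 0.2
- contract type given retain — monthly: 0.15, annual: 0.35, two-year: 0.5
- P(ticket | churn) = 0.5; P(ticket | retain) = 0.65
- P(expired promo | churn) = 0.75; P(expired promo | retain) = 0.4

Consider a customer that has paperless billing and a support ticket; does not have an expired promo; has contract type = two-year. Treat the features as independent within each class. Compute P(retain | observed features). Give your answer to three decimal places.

churn: 0.15 × 0.5 × 0.2 × 0.5 × (1−0.75) = 0.001875
retain: 0.85 × 0.65 × 0.5 × 0.65 × (1−0.4) = 0.1077375
P(retain | x) = 0.1077375 / 0.1096125 ≈ 0.983

0.983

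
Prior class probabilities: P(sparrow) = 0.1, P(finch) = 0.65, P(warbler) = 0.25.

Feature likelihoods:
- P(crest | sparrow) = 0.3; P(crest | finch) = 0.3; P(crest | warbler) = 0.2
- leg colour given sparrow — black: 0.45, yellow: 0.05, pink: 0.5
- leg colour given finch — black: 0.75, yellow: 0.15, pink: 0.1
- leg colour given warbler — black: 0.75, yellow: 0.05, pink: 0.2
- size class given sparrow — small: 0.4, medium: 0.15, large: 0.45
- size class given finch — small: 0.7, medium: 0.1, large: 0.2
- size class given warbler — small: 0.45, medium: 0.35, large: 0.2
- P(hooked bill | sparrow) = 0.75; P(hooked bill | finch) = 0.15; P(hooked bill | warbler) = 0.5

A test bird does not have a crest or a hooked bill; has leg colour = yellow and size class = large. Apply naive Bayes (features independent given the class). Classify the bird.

finch

sparrow: 0.1 × (1−0.3) × 0.05 × 0.45 × (1−0.75) = 0.00039375
finch: 0.65 × (1−0.3) × 0.15 × 0.2 × (1−0.15) = 0.0116025
warbler: 0.25 × (1−0.2) × 0.05 × 0.2 × (1−0.5) = 0.001
Highest score → finch.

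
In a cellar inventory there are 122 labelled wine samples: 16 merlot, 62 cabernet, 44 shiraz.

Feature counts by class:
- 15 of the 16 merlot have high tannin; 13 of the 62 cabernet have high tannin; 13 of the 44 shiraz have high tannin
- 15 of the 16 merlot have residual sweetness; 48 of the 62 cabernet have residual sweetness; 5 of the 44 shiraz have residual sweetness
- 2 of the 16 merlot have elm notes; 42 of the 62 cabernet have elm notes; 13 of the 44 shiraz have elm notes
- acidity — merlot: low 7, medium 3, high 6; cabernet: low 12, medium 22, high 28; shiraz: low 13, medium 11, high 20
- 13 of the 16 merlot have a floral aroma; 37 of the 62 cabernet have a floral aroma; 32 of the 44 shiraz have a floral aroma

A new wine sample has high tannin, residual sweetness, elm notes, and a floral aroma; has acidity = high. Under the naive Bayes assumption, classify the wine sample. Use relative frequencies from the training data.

merlot: (16/122) × (15/16) × (15/16) × (2/16) × (6/16) × (13/16) ≈ 0.00439003
cabernet: (62/122) × (13/62) × (48/62) × (42/62) × (28/62) × (37/62) ≈ 0.0150615
shiraz: (44/122) × (13/44) × (5/44) × (13/44) × (20/44) × (32/44) ≈ 0.00118268
Highest score → cabernet.

cabernet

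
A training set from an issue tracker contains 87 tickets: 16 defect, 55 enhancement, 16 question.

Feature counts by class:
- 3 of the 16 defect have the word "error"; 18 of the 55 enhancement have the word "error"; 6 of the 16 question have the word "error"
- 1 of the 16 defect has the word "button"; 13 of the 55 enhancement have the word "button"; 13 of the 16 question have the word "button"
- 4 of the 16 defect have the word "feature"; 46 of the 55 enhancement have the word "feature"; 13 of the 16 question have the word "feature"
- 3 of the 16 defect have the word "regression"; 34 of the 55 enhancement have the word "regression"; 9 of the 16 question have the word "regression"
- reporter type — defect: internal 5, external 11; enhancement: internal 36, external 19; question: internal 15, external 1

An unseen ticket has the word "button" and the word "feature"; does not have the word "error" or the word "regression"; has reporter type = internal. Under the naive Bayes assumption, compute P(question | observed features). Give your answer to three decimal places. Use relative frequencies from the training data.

0.590

defect: (16/87) × (13/16) × (1/16) × (4/16) × (13/16) × (5/16) ≈ 0.000592813
enhancement: (55/87) × (37/55) × (13/55) × (46/55) × (21/55) × (36/55) ≈ 0.0210114
question: (16/87) × (10/16) × (13/16) × (13/16) × (7/16) × (15/16) ≈ 0.0311227
P(question | x) = 0.0311227 / 0.052726913 ≈ 0.590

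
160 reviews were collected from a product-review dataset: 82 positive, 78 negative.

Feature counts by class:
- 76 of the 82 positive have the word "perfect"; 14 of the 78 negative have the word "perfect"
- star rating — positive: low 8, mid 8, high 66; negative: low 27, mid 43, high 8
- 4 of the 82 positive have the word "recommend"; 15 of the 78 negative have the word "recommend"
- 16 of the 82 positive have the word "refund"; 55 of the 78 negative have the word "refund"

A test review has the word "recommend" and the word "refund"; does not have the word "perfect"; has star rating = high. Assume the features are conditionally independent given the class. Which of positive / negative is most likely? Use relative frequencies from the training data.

negative

positive: (82/160) × (6/82) × (66/82) × (4/82) × (16/82) ≈ 0.000287285
negative: (78/160) × (64/78) × (8/78) × (15/78) × (55/78) ≈ 0.00556314
Highest score → negative.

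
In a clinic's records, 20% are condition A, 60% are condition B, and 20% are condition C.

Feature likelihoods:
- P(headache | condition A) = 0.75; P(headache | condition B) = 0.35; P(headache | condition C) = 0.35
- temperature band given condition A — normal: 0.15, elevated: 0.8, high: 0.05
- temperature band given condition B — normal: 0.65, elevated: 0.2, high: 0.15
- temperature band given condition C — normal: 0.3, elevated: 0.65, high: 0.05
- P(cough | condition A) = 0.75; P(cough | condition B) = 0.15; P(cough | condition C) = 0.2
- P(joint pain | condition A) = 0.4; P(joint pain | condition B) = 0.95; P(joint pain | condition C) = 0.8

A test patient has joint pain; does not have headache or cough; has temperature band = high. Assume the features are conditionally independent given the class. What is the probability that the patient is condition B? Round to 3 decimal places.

condition A: 0.2 × (1−0.75) × 0.05 × (1−0.75) × 0.4 = 0.00025
condition B: 0.6 × (1−0.35) × 0.15 × (1−0.15) × 0.95 = 0.04723875
condition C: 0.2 × (1−0.35) × 0.05 × (1−0.2) × 0.8 = 0.00416
P(condition B | x) = 0.04723875 / 0.05164875 ≈ 0.915

0.915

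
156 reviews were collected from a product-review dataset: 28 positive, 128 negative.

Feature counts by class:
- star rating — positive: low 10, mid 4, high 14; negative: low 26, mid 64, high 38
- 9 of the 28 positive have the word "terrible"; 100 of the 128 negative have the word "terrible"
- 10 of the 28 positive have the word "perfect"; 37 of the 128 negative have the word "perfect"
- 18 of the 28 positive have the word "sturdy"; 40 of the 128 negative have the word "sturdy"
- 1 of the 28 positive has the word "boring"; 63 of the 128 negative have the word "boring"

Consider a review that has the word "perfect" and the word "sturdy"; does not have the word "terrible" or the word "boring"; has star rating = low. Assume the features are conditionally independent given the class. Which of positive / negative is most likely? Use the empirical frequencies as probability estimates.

positive: (28/156) × (10/28) × (19/28) × (10/28) × (18/28) × (27/28) ≈ 0.00963015
negative: (128/156) × (26/128) × (28/128) × (37/128) × (40/128) × (65/128) ≈ 0.00167241
Highest score → positive.

positive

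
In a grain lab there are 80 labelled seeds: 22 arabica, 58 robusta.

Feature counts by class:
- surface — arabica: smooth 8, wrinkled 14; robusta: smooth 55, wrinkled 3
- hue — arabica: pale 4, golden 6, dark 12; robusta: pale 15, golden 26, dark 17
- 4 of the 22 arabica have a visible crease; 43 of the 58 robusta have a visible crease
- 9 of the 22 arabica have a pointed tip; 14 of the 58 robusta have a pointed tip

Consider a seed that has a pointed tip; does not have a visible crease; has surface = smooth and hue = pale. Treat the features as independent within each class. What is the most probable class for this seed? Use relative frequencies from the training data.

arabica: (22/80) × (8/22) × (4/22) × (18/22) × (9/22) ≈ 0.00608565
robusta: (58/80) × (55/58) × (15/58) × (15/58) × (14/58) ≈ 0.0110994
Highest score → robusta.

robusta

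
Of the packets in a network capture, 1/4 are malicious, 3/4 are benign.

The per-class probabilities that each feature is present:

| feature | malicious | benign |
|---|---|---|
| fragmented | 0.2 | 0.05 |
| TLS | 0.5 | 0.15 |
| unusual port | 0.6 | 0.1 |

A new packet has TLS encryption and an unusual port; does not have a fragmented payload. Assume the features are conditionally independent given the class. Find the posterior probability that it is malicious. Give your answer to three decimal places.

malicious: 0.25 × (1−0.2) × 0.5 × 0.6 = 0.06
benign: 0.75 × (1−0.05) × 0.15 × 0.1 = 0.0106875
P(malicious | x) = 0.06 / 0.0706875 ≈ 0.849

0.849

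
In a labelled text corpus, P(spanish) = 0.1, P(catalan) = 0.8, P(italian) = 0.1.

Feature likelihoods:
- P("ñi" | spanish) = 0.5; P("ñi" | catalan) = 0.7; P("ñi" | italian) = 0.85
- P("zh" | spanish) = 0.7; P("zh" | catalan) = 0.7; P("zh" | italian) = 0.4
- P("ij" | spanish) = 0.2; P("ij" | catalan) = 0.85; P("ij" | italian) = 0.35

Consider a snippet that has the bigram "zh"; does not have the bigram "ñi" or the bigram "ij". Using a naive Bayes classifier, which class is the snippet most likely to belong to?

spanish: 0.1 × (1−0.5) × 0.7 × (1−0.2) = 0.028
catalan: 0.8 × (1−0.7) × 0.7 × (1−0.85) = 0.0252
italian: 0.1 × (1−0.85) × 0.4 × (1−0.35) = 0.0039
Highest score → spanish.

spanish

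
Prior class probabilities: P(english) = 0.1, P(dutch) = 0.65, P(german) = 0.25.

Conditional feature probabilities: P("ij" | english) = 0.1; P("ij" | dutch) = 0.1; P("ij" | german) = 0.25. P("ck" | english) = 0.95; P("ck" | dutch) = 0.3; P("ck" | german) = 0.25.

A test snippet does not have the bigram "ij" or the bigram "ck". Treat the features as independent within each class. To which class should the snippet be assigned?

dutch

english: 0.1 × (1−0.1) × (1−0.95) = 0.0045
dutch: 0.65 × (1−0.1) × (1−0.3) = 0.4095
german: 0.25 × (1−0.25) × (1−0.25) = 0.140625
Highest score → dutch.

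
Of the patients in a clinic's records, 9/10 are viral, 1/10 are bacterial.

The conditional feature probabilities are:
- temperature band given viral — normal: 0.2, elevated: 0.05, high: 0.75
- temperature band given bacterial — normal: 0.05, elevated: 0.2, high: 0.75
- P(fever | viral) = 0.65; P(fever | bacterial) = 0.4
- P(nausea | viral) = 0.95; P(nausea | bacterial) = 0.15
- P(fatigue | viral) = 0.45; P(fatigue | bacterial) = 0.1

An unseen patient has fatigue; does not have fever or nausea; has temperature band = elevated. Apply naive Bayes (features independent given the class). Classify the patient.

bacterial

viral: 0.9 × 0.05 × (1−0.65) × (1−0.95) × 0.45 = 0.000354375
bacterial: 0.1 × 0.2 × (1−0.4) × (1−0.15) × 0.1 = 0.00102
Highest score → bacterial.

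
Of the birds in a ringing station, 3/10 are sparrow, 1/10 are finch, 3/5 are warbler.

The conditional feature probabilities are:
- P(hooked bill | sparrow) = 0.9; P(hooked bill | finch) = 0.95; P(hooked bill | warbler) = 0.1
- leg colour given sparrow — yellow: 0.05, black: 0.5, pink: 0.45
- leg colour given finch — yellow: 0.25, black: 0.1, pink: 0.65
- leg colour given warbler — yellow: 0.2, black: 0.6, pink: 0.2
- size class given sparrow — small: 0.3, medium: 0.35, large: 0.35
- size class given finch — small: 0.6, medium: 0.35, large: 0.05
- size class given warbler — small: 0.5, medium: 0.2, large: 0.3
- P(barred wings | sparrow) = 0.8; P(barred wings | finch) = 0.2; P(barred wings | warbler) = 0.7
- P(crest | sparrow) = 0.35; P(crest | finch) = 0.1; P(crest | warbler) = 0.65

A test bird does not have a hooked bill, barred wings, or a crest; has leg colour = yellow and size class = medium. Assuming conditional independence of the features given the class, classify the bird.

sparrow: 0.3 × (1−0.9) × 0.05 × 0.35 × (1−0.8) × (1−0.35) = 0.00006825
finch: 0.1 × (1−0.95) × 0.25 × 0.35 × (1−0.2) × (1−0.1) = 0.000315
warbler: 0.6 × (1−0.1) × 0.2 × 0.2 × (1−0.7) × (1−0.65) = 0.002268
Highest score → warbler.

warbler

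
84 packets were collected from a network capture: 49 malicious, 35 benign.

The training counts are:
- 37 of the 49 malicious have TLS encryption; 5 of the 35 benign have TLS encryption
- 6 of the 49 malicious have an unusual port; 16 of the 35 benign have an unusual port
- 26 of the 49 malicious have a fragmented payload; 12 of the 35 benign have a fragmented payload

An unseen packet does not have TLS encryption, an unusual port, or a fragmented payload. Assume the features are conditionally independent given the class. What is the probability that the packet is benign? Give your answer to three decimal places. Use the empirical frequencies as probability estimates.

0.684

malicious: (49/84) × (12/49) × (43/49) × (23/49) ≈ 0.0588445
benign: (35/84) × (30/35) × (19/35) × (23/35) ≈ 0.127405
P(benign | x) = 0.127405 / 0.1862495 ≈ 0.684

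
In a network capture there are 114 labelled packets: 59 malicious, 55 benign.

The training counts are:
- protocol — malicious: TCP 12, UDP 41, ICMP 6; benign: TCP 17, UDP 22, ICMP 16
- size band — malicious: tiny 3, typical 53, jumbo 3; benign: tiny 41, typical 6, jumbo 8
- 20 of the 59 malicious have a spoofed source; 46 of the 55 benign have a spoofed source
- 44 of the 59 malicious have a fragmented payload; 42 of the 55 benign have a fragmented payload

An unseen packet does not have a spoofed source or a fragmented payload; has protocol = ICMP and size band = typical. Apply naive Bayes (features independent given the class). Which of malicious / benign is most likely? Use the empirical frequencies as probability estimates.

malicious: (59/114) × (6/59) × (53/59) × (39/59) × (15/59) ≈ 0.00794552
benign: (55/114) × (16/55) × (6/55) × (9/55) × (13/55) ≈ 0.000592194
Highest score → malicious.

malicious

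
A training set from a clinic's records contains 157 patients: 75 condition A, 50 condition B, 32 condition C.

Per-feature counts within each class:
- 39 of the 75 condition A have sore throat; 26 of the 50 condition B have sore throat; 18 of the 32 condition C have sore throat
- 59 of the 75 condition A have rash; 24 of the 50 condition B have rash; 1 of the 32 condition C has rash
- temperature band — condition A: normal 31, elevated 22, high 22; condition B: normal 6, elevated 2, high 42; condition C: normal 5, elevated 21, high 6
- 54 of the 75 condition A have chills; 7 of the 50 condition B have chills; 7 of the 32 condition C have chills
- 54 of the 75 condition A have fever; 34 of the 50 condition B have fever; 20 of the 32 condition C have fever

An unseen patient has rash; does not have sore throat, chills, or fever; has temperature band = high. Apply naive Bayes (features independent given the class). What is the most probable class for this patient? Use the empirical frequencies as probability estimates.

condition B

condition A: (75/157) × (36/75) × (59/75) × (22/75) × (21/75) × (21/75) ≈ 0.00414831
condition B: (50/157) × (24/50) × (24/50) × (42/50) × (43/50) × (16/50) ≈ 0.0169621
condition C: (32/157) × (14/32) × (1/32) × (6/32) × (25/32) × (12/32) ≈ 0.000153074
Highest score → condition B.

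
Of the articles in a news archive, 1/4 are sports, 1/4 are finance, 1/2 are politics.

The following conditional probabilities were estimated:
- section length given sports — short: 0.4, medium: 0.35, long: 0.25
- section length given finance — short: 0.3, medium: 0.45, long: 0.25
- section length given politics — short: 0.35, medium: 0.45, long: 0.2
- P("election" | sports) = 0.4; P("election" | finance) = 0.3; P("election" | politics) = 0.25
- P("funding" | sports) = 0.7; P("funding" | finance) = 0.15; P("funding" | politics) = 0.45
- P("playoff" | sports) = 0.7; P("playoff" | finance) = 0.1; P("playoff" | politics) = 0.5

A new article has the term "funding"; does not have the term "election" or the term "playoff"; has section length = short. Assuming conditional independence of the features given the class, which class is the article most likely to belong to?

sports: 0.25 × 0.4 × (1−0.4) × 0.7 × (1−0.7) = 0.0126
finance: 0.25 × 0.3 × (1−0.3) × 0.15 × (1−0.1) = 0.0070875
politics: 0.5 × 0.35 × (1−0.25) × 0.45 × (1−0.5) = 0.02953125
Highest score → politics.

politics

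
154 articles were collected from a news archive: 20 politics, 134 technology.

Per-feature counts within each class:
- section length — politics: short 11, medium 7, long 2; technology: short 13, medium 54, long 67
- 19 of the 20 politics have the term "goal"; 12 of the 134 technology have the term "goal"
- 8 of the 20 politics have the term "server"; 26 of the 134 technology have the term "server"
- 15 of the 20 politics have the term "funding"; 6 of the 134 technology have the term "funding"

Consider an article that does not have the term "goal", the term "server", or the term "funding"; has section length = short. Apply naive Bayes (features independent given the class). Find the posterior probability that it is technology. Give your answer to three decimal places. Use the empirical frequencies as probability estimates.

0.991

politics: (20/154) × (11/20) × (1/20) × (12/20) × (5/20) ≈ 0.000535714
technology: (134/154) × (13/134) × (122/134) × (108/134) × (128/134) ≈ 0.05917
P(technology | x) = 0.05917 / 0.059705714 ≈ 0.991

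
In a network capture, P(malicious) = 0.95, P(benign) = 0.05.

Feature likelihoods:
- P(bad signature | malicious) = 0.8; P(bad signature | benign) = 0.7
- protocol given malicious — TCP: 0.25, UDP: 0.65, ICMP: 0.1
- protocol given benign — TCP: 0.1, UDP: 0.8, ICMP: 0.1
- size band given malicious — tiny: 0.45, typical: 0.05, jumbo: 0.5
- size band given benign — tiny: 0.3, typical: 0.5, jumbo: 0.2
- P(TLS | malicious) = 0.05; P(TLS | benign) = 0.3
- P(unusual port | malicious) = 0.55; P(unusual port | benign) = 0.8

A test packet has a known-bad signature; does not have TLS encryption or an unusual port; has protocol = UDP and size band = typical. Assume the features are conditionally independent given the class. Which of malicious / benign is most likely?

malicious: 0.95 × 0.8 × 0.65 × 0.05 × (1−0.05) × (1−0.55) = 0.01055925
benign: 0.05 × 0.7 × 0.8 × 0.5 × (1−0.3) × (1−0.8) = 0.00196
Highest score → malicious.

malicious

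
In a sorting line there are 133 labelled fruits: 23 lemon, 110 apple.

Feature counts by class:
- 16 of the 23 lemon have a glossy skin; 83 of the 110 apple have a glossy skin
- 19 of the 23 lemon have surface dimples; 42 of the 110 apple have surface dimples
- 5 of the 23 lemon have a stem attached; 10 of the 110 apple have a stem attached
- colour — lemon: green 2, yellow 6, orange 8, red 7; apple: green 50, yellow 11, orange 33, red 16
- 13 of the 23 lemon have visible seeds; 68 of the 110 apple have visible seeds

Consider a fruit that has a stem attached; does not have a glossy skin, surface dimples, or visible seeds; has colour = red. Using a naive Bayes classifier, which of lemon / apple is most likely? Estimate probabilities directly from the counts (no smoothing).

apple

lemon: (23/133) × (7/23) × (4/23) × (5/23) × (7/23) × (10/23) ≈ 0.000263307
apple: (110/133) × (27/110) × (68/110) × (10/110) × (16/110) × (42/110) ≈ 0.000633606
Highest score → apple.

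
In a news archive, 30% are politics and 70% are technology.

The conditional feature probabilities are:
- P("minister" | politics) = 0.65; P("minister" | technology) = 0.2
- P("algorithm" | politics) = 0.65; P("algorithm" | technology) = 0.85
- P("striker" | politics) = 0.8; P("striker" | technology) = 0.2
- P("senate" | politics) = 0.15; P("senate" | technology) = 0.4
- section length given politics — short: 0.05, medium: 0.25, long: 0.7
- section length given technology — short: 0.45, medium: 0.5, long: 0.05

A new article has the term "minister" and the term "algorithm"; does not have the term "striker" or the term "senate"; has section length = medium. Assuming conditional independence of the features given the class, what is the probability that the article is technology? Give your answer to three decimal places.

politics: 0.3 × 0.65 × 0.65 × (1−0.8) × (1−0.15) × 0.25 = 0.005386875
technology: 0.7 × 0.2 × 0.85 × (1−0.2) × (1−0.4) × 0.5 = 0.02856
P(technology | x) = 0.02856 / 0.033946875 ≈ 0.841

0.841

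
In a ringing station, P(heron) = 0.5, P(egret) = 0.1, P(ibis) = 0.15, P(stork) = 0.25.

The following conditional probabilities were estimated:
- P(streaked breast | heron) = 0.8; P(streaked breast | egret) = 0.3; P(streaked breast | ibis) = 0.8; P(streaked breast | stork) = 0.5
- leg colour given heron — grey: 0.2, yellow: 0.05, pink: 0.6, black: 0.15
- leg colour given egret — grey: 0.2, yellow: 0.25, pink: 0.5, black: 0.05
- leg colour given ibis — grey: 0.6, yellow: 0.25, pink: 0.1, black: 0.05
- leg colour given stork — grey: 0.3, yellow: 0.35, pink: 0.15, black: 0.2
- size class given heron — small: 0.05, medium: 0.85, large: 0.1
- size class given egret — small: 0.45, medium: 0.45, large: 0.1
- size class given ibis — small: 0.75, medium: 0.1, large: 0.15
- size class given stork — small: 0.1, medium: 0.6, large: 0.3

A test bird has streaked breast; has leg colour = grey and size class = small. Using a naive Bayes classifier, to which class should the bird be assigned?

ibis

heron: 0.5 × 0.8 × 0.2 × 0.05 = 0.004
egret: 0.1 × 0.3 × 0.2 × 0.45 = 0.0027
ibis: 0.15 × 0.8 × 0.6 × 0.75 = 0.054
stork: 0.25 × 0.5 × 0.3 × 0.1 = 0.00375
Highest score → ibis.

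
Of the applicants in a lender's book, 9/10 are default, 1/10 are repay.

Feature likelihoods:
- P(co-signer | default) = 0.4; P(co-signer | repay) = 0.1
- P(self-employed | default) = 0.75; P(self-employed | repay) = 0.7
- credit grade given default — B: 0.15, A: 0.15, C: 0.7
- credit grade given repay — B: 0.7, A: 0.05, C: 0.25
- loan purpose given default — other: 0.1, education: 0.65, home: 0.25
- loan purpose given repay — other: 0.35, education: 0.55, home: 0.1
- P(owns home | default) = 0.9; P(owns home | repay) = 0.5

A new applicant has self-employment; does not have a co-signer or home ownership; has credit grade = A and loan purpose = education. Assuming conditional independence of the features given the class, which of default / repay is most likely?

default: 0.9 × (1−0.4) × 0.75 × 0.15 × 0.65 × (1−0.9) = 0.00394875
repay: 0.1 × (1−0.1) × 0.7 × 0.05 × 0.55 × (1−0.5) = 0.00086625
Highest score → default.

default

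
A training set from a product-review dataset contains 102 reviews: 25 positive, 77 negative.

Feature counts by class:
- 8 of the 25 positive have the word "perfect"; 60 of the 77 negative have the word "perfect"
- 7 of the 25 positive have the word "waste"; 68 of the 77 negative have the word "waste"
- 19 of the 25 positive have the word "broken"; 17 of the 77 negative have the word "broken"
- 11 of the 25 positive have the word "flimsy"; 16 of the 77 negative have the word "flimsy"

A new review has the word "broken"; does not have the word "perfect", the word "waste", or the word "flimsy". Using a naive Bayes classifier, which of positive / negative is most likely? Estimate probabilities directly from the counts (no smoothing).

positive

positive: (25/102) × (17/25) × (18/25) × (19/25) × (14/25) = 0.051072
negative: (77/102) × (17/77) × (9/77) × (17/77) × (61/77) ≈ 0.0034072
Highest score → positive.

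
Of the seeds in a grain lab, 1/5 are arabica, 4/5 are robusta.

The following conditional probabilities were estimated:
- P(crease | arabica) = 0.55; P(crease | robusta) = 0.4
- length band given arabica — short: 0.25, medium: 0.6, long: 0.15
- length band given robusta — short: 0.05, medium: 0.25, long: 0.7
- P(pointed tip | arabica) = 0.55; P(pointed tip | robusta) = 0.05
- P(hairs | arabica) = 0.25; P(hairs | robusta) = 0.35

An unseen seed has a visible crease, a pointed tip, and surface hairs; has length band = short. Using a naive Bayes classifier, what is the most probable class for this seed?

arabica

arabica: 0.2 × 0.55 × 0.25 × 0.55 × 0.25 = 0.00378125
robusta: 0.8 × 0.4 × 0.05 × 0.05 × 0.35 = 0.00028
Highest score → arabica.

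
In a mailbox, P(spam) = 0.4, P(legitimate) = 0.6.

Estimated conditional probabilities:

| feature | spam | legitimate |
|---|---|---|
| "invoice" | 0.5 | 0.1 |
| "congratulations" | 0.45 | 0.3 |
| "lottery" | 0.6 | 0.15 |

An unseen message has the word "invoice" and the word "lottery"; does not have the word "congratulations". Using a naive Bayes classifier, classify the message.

spam: 0.4 × 0.5 × (1−0.45) × 0.6 = 0.066
legitimate: 0.6 × 0.1 × (1−0.3) × 0.15 = 0.0063
Highest score → spam.

spam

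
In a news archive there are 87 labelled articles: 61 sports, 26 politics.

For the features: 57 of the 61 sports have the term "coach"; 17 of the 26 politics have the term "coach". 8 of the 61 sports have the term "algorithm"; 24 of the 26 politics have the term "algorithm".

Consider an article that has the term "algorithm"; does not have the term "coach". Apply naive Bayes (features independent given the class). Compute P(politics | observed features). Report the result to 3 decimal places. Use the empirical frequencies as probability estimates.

0.941

sports: (61/87) × (4/61) × (8/61) ≈ 0.00602977
politics: (26/87) × (9/26) × (24/26) ≈ 0.0954907
P(politics | x) = 0.0954907 / 0.10152047 ≈ 0.941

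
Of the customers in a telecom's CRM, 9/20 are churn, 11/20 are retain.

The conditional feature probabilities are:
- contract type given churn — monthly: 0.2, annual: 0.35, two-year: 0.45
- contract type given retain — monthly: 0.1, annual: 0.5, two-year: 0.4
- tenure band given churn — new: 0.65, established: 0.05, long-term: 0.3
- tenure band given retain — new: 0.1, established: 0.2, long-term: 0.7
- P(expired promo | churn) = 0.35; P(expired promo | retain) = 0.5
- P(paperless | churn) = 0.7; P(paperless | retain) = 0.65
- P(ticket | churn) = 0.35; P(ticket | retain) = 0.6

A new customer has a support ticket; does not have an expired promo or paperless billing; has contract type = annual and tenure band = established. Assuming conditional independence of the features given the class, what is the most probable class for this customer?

churn: 0.45 × 0.35 × 0.05 × (1−0.35) × (1−0.7) × 0.35 = 0.00053746875
retain: 0.55 × 0.5 × 0.2 × (1−0.5) × (1−0.65) × 0.6 = 0.005775
Highest score → retain.

retain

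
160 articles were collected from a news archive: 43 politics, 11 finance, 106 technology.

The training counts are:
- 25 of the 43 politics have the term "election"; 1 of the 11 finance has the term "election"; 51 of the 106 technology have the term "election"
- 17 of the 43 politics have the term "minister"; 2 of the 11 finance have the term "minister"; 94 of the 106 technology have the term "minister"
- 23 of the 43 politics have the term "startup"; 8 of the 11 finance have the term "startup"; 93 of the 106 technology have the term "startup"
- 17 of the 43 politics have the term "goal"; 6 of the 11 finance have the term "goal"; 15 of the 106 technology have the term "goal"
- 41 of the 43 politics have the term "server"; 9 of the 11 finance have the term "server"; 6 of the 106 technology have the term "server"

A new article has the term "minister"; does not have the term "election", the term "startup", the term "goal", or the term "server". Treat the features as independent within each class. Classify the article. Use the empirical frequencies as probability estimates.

politics: (43/160) × (18/43) × (17/43) × (20/43) × (26/43) × (2/43) ≈ 0.000581783
finance: (11/160) × (10/11) × (2/11) × (3/11) × (5/11) × (2/11) ≈ 0.00025613
technology: (106/160) × (55/106) × (94/106) × (13/106) × (91/106) × (100/106) ≈ 0.0302783
Highest score → technology.

technology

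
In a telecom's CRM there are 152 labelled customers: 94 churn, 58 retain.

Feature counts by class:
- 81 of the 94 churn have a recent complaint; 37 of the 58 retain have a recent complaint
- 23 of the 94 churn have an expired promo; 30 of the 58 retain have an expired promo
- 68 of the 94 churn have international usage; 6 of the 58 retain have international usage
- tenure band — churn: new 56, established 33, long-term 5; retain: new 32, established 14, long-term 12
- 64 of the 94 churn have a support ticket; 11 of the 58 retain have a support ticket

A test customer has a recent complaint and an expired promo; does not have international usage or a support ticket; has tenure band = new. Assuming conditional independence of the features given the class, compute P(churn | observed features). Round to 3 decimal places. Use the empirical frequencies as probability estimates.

0.120

churn: (94/152) × (81/94) × (23/94) × (26/94) × (56/94) × (30/94) ≈ 0.0068571
retain: (58/152) × (37/58) × (30/58) × (52/58) × (32/58) × (47/58) ≈ 0.0504683
P(churn | x) = 0.0068571 / 0.0573254 ≈ 0.120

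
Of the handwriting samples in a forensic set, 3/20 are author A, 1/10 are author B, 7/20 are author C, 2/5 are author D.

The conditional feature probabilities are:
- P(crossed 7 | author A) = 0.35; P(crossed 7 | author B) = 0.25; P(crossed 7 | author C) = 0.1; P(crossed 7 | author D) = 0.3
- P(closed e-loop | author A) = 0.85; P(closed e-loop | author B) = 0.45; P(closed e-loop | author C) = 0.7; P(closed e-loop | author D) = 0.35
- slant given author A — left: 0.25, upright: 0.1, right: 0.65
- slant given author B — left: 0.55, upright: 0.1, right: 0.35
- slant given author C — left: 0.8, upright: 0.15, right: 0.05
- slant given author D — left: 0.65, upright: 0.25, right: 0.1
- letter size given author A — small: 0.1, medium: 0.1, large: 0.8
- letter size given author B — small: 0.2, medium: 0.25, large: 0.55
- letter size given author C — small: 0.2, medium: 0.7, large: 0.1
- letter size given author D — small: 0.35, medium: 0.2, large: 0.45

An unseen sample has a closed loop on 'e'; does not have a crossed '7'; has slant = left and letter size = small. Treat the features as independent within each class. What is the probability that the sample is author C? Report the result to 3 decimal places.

author A: 0.15 × (1−0.35) × 0.85 × 0.25 × 0.1 = 0.002071875
author B: 0.1 × (1−0.25) × 0.45 × 0.55 × 0.2 = 0.0037125
author C: 0.35 × (1−0.1) × 0.7 × 0.8 × 0.2 = 0.03528
author D: 0.4 × (1−0.3) × 0.35 × 0.65 × 0.35 = 0.022295
P(author C | x) = 0.03528 / 0.063359375 ≈ 0.557

0.557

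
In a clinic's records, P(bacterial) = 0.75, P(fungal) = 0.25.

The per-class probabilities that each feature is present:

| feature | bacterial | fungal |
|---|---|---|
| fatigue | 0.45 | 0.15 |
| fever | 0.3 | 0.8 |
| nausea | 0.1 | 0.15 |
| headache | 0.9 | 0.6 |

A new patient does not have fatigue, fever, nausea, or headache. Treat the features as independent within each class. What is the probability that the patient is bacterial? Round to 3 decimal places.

bacterial: 0.75 × (1−0.45) × (1−0.3) × (1−0.1) × (1−0.9) = 0.0259875
fungal: 0.25 × (1−0.15) × (1−0.8) × (1−0.15) × (1−0.6) = 0.01445
P(bacterial | x) = 0.0259875 / 0.0404375 ≈ 0.643

0.643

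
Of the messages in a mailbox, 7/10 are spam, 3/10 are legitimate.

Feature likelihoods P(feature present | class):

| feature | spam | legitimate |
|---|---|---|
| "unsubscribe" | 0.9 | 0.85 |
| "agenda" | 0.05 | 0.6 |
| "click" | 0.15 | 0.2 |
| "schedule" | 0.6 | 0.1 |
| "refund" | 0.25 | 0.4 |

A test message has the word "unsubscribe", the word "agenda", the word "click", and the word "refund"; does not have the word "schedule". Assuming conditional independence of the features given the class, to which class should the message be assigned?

legitimate

spam: 0.7 × 0.9 × 0.05 × 0.15 × (1−0.6) × 0.25 = 0.0004725
legitimate: 0.3 × 0.85 × 0.6 × 0.2 × (1−0.1) × 0.4 = 0.011016
Highest score → legitimate.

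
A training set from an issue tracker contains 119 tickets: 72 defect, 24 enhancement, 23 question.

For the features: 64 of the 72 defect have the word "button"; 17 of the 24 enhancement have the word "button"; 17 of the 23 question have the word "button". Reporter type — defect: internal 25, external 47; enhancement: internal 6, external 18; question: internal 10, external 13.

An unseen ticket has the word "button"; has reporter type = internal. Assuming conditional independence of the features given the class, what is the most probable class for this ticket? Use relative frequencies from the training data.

defect: (72/119) × (64/72) × (25/72) ≈ 0.186741
enhancement: (24/119) × (17/24) × (6/24) ≈ 0.0357143
question: (23/119) × (17/23) × (10/23) ≈ 0.0621118
Highest score → defect.

defect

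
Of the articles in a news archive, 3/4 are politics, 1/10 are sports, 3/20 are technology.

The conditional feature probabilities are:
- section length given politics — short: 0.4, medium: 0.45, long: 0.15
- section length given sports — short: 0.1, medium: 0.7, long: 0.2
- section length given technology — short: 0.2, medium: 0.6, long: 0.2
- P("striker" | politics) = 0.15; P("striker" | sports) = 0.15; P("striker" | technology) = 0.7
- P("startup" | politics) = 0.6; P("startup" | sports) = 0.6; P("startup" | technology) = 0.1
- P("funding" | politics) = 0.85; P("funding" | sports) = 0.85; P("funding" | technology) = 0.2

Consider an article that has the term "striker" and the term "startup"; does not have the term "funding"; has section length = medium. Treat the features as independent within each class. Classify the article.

politics: 0.75 × 0.45 × 0.15 × 0.6 × (1−0.85) = 0.00455625
sports: 0.1 × 0.7 × 0.15 × 0.6 × (1−0.85) = 0.000945
technology: 0.15 × 0.6 × 0.7 × 0.1 × (1−0.2) = 0.00504
Highest score → technology.

technology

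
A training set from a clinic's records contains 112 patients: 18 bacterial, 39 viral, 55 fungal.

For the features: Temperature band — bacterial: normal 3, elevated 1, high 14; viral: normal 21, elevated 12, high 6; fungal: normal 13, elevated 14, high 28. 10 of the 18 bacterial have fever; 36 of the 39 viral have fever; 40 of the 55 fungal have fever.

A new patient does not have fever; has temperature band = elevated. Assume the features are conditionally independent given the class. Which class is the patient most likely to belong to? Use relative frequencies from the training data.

bacterial: (18/112) × (1/18) × (8/18) ≈ 0.00396825
viral: (39/112) × (12/39) × (3/39) ≈ 0.00824176
fungal: (55/112) × (14/55) × (15/55) ≈ 0.0340909
Highest score → fungal.

fungal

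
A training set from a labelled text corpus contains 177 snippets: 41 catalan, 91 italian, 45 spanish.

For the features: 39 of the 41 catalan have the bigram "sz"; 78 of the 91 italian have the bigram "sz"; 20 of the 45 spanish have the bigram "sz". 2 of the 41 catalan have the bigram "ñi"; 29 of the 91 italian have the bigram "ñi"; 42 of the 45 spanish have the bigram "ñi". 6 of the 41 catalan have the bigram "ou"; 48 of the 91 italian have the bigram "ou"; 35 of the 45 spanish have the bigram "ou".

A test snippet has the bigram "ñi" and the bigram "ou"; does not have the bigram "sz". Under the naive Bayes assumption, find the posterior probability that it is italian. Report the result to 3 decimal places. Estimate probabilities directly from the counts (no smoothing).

0.107

catalan: (41/177) × (2/41) × (2/41) × (6/41) ≈ 0.0000806622
italian: (91/177) × (13/91) × (29/91) × (48/91) ≈ 0.012346
spanish: (45/177) × (25/45) × (42/45) × (35/45) ≈ 0.102532
P(italian | x) = 0.012346 / 0.1149586622 ≈ 0.107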